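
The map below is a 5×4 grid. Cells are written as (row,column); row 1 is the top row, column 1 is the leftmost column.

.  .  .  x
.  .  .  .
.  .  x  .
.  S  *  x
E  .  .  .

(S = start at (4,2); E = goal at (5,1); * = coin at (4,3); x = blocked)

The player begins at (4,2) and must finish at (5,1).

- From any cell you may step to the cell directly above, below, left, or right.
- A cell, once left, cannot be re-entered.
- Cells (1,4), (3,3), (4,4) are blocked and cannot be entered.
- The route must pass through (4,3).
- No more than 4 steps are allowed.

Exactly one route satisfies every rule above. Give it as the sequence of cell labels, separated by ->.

The 4-move cap with required stops at (4,3) leaves no slack for detours.
Route from (4,2): right 1 to (4,3), down 1 to (5,3), left 2 to (5,1) — 4 moves in all.
Check: all required cells visited; 4 ≤ 4 moves.

(4,2) -> (4,3) -> (5,3) -> (5,2) -> (5,1)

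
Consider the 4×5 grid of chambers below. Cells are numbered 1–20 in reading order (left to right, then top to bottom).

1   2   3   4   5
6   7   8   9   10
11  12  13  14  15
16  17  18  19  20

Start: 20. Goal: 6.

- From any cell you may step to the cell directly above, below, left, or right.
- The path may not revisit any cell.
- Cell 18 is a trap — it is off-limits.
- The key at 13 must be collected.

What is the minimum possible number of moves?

6

Any route passes through 13 somewhere between 20 and 6. Summing Manhattan distances along the two legs (20 → 13 → 6) gives a lower bound of 3 + 3 = 6 moves.
A route of 6 moves achieves this: 20 → 15 → 14 → 13 → 8 → 7 → 6.
Since 6 matches the lower bound, it is optimal.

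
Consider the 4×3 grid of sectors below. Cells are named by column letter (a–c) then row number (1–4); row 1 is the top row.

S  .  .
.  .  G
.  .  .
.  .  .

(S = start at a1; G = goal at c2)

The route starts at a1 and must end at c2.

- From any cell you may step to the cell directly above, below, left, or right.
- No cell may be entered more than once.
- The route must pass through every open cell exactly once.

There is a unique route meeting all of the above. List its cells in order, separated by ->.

Need to visit all 12 open cells exactly once, starting at a1 and ending at c2.
Route from a1: 3× down (reaching a4), 2× right (reaching c4), up to c3, left to b3, 2× up (reaching b1), right to c1, down to c2 — 11 moves in all.
Check: all 12 open cells covered.

a1 -> a2 -> a3 -> a4 -> b4 -> c4 -> c3 -> b3 -> b2 -> b1 -> c1 -> c2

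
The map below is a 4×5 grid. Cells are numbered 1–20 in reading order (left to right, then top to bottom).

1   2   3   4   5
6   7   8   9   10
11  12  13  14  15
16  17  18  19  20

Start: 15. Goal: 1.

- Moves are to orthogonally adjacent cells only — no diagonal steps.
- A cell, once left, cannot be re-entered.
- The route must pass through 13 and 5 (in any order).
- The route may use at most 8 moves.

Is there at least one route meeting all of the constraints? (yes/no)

no

Even ignoring the no-revisit rule, getting from 15 to 1, taking the cheapest ordering 15 → 13 → 5 → 1 needs at least 2 + 4 + 4 = 10 moves (Manhattan distance per leg), which exceeds the 8-move limit.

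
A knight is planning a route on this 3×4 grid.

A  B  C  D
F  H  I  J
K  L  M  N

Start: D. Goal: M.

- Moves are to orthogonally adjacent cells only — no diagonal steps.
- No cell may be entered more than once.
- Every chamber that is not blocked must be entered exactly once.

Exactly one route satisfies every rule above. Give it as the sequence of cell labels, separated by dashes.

Need to visit all 12 open cells exactly once, starting at D and ending at M.
Cell A has only two open neighbours (F and B), so the path must pass straight through it: one of those is the cell it's entered from and the other is where it exits.
Route from D: 3× left (reaching A), 2× down (reaching K), right to L, up to H, 2× right (reaching J), down to N, left to M — 11 moves in all.
Check: all 12 open cells covered.

D - C - B - A - F - K - L - H - I - J - N - M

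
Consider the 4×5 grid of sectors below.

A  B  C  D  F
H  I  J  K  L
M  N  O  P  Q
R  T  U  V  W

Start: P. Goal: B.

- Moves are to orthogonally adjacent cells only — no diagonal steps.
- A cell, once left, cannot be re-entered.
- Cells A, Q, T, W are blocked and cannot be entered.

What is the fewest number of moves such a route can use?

The Manhattan distance from P to B is |3−1| + |4−2| = 4, so at least 4 moves are needed.
A route of 4 moves achieves this: P → K → D → C → B.
Since 4 matches the lower bound, it is optimal.

4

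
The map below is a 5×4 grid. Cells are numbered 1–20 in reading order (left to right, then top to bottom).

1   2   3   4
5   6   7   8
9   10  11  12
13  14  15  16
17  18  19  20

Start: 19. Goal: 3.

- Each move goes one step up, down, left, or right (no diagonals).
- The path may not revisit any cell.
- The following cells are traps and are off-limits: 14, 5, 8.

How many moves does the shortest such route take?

4

The Manhattan distance from 19 to 3 is |5−1| + |3−3| = 4, so at least 4 moves are needed.
A route of 4 moves achieves this: 19 → 15 → 11 → 7 → 3.
Since 4 matches the lower bound, it is optimal.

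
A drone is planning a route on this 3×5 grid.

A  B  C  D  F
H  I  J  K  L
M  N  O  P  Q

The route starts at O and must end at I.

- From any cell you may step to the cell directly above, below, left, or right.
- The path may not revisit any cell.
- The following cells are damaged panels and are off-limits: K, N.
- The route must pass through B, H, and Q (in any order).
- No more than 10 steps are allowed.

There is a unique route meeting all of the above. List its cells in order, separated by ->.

O -> P -> Q -> L -> F -> D -> C -> B -> A -> H -> I

Any route must reach B, H, and Q and still end at I within 10 moves, so the order of the required stops is forced.
Route from O: 2× right (reaching Q), 2× up (reaching F), 4× left (reaching A), down to H, right to I — 10 moves in all.
Check: all required cells visited; 10 ≤ 10 moves.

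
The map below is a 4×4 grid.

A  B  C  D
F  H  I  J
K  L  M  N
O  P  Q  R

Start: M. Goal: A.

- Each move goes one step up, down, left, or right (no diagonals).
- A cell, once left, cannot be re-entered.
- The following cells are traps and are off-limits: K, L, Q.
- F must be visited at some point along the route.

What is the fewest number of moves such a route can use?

4

Any route passes through F somewhere between M and A. Summing Manhattan distances along the two legs (M → F → A) gives a lower bound of 3 + 1 = 4 moves.
A route of 4 moves achieves this: M → I → H → F → A.
Since 4 matches the lower bound, it is optimal.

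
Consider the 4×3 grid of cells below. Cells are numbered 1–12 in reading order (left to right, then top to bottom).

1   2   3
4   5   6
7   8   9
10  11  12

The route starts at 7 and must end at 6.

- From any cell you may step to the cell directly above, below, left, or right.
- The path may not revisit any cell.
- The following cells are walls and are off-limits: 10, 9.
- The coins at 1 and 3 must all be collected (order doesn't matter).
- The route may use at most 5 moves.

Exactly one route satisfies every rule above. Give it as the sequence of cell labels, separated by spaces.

Any route must reach 1 and 3 and still end at 6 within 5 moves, so the order of the required stops is forced.
Route from 7: 2× up (reaching 1), 2× right (reaching 3), down to 6 — 5 moves in all.
Check: all required cells visited; 5 ≤ 5 moves.

7 4 1 2 3 6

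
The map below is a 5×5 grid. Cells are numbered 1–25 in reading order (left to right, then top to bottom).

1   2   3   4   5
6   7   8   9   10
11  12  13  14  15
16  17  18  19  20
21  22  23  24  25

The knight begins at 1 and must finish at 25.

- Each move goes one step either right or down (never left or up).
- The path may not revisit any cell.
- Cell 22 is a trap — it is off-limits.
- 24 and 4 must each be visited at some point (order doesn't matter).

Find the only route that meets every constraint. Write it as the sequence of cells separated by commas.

Moves only go right or down, so the column and row indices never decrease.
Route from 1: right 3 to 4, down 4 to 24, right 1 to 25 — 8 moves in all.
Check: all required cells visited.

1, 2, 3, 4, 9, 14, 19, 24, 25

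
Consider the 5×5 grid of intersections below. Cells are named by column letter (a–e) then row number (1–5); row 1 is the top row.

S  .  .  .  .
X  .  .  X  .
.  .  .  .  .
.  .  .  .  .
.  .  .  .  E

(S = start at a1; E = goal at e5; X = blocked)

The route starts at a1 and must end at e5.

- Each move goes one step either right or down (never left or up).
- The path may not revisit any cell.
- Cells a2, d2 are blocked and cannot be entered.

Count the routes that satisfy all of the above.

23

A right/down-only route from a1 to e5 makes exactly 4 down-moves and 4 right-moves in some order.
With no other constraints that would be C(8,4) = 70 routes.
Subtract routes through each blocked cell (inclusion–exclusion for overlaps): − through a2: 35 − through d2: 16 + through a2&d2: 4 → 23.
That gives 23 routes.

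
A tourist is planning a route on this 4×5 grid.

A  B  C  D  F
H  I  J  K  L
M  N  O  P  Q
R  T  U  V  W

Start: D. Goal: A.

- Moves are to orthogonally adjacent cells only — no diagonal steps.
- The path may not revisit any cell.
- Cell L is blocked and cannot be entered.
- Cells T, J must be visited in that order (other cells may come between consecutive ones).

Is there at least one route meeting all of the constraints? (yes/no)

One route that works: D → K → P → V → U → T → N → I → J → C → B → A.

yes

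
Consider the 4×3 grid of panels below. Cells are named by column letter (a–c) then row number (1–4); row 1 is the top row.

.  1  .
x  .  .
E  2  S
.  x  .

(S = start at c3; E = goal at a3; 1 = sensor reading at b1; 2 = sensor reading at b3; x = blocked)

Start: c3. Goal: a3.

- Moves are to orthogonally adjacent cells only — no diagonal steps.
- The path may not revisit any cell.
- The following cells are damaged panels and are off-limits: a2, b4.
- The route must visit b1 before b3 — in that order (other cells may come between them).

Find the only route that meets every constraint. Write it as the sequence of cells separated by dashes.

The waypoints must appear in the order b1, b3, with no cell reused.
Route from c3: up 2 to c1, left 1 to b1, down 2 to b3, left 1 to a3 — 6 moves in all.
Check: order respected (1 at step 3, 2 at step 5).

c3 - c2 - c1 - b1 - b2 - b3 - a3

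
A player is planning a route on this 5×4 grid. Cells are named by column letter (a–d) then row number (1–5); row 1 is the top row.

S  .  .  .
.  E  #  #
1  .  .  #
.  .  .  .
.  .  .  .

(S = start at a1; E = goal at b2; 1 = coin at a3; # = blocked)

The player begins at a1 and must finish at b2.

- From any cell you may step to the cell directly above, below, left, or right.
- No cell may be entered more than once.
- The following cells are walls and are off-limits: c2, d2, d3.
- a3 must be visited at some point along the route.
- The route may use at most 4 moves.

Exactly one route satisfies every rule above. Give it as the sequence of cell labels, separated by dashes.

a1 - a2 - a3 - b3 - b2

The budget equals the shortest possible length, so every move has to be on a shortest route through the required cells.
Route from a1: down 2 to a3, right 1 to b3, up 1 to b2 — 4 moves in all.
Check: all required cells visited; 4 ≤ 4 moves.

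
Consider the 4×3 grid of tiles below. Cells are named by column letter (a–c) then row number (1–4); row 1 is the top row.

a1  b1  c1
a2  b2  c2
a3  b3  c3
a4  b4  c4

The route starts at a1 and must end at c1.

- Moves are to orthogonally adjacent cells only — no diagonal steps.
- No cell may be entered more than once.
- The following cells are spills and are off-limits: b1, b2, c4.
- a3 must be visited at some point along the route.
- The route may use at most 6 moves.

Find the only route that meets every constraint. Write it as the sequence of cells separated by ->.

The 6-move cap with required stops at a3 leaves no slack for detours.
Route from a1: 2× down (reaching a3), 2× right (reaching c3), 2× up (reaching c1) — 6 moves in all.
Check: all required cells visited; 6 ≤ 6 moves.

a1 -> a2 -> a3 -> b3 -> c3 -> c2 -> c1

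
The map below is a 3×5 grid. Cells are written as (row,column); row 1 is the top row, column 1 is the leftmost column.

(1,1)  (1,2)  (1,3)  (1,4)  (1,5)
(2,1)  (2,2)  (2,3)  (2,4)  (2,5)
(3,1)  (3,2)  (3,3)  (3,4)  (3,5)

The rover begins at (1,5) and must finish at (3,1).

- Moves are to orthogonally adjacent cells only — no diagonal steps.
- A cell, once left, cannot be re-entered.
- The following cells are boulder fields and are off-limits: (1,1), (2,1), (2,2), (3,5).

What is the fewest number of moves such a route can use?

6

The Manhattan distance from (1,5) to (3,1) is |1−3| + |5−1| = 6, so at least 6 moves are needed.
A route of 6 moves achieves this: (1,5) → (2,5) → (2,4) → (3,4) → (3,3) → (3,2) → (3,1).
Since 6 matches the lower bound, it is optimal.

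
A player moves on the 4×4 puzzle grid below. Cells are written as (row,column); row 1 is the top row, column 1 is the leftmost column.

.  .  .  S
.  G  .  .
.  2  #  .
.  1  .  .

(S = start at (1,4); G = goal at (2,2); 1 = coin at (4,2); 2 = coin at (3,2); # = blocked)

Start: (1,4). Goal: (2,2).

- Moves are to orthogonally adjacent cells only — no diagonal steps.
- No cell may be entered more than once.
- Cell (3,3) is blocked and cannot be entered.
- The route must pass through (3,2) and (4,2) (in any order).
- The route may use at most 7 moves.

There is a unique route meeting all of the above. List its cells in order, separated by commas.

The 7-move cap with required stops at (3,2), (4,2) leaves no slack for detours.
Route from (1,4): down 3 to (4,4), left 2 to (4,2), up 2 to (2,2) — 7 moves in all.
Check: all required cells visited; 7 ≤ 7 moves.

(1,4), (2,4), (3,4), (4,4), (4,3), (4,2), (3,2), (2,2)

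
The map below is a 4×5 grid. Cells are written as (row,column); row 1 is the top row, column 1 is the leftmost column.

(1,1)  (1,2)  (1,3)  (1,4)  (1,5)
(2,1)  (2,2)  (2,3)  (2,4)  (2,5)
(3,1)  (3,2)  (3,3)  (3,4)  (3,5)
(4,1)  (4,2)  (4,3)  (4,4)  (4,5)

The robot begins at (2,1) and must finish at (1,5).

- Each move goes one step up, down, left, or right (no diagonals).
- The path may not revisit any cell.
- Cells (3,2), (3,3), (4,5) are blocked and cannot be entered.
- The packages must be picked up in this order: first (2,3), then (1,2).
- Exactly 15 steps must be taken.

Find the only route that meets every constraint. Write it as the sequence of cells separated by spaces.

(2,1) (3,1) (4,1) (4,2) (4,3) (4,4) (3,4) (3,5) (2,5) (2,4) (2,3) (2,2) (1,2) (1,3) (1,4) (1,5)

The waypoints must appear in the order (2,3), (1,2), with no cell reused.
Route from (2,1): down 2 to (4,1), right 3 to (4,4), up 1 to (3,4), right 1 to (3,5), up 1 to (2,5), left 3 to (2,2), up 1 to (1,2), right 3 to (1,5) — 15 moves in all.
Check: order respected ((2,3) at step 10, (1,2) at step 12); 15 moves as required.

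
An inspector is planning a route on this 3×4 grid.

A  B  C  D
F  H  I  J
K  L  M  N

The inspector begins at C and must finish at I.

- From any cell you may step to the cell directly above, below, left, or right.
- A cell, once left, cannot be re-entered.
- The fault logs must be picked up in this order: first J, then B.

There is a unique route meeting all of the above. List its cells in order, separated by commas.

The waypoints must appear in the order J, B, with no cell reused.
Route from C: right 1 to D, down 2 to N, left 3 to K, up 2 to A, right 1 to B, down 1 to H, right 1 to I — 11 moves in all.
Check: order respected (J at step 2, B at step 9).

C, D, J, N, M, L, K, F, A, B, H, I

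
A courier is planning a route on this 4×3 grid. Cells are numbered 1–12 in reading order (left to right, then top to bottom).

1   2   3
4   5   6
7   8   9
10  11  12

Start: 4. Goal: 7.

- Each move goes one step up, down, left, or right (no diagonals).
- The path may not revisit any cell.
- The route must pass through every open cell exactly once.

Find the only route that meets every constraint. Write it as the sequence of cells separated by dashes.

4 - 1 - 2 - 3 - 6 - 5 - 8 - 9 - 12 - 11 - 10 - 7

Need to visit all 12 open cells exactly once, starting at 4 and ending at 7.
Cell 10 has only two open neighbours (7 and 11), so the path must pass straight through it: one of those is the cell it's entered from and the other is where it exits.
Route from 4: up to 1, 2× right (reaching 3), down to 6, left to 5, down to 8, right to 9, down to 12, 2× left (reaching 10), up to 7 — 11 moves in all.
Check: all 12 open cells covered.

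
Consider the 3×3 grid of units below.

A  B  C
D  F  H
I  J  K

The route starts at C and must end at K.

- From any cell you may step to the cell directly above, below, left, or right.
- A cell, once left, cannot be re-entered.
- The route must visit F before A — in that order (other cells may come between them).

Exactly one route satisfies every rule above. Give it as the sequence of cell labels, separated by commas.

C, H, F, B, A, D, I, J, K

The waypoints must appear in the order F, A, with no cell reused.
Route from C: down 1 to H, left 1 to F, up 1 to B, left 1 to A, down 2 to I, right 2 to K — 8 moves in all.
Check: order respected (F at step 2, A at step 4).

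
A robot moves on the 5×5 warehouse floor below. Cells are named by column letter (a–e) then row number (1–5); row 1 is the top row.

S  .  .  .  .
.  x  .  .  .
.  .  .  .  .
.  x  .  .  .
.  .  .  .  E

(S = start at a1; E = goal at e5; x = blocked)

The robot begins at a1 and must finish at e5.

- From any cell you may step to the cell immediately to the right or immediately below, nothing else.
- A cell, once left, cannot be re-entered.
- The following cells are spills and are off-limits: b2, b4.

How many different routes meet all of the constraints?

22

A right/down-only route from a1 to e5 makes exactly 4 down-moves and 4 right-moves in some order.
With no other constraints that would be C(8,4) = 70 routes.
Subtract routes through each blocked cell (inclusion–exclusion for overlaps): − through b2: 40 − through b4: 16 + through b2&b4: 8 → 22.
That gives 22 routes.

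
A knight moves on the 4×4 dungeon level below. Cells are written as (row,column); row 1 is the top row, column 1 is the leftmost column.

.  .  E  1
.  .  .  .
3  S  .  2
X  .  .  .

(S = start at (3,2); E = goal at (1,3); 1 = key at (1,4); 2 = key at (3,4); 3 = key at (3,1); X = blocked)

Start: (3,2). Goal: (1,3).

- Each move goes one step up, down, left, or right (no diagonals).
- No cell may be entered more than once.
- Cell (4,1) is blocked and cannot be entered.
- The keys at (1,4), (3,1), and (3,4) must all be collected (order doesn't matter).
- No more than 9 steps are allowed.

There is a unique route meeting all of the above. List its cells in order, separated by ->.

(3,2) -> (3,1) -> (2,1) -> (2,2) -> (2,3) -> (3,3) -> (3,4) -> (2,4) -> (1,4) -> (1,3)

Any route must reach (1,4), (3,1), and (3,4) and still end at (1,3) within 9 moves, so the order of the required stops is forced.
Route from (3,2): left 1 to (3,1), up 1 to (2,1), right 2 to (2,3), down 1 to (3,3), right 1 to (3,4), up 2 to (1,4), left 1 to (1,3) — 9 moves in all.
Check: all required cells visited; 9 ≤ 9 moves.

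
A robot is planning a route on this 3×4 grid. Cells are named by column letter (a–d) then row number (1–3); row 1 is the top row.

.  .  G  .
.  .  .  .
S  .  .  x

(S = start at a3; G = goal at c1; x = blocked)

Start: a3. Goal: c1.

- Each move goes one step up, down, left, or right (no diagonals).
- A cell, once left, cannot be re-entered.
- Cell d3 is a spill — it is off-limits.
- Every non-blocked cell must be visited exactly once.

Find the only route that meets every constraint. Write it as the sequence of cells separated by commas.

a3, a2, a1, b1, b2, b3, c3, c2, d2, d1, c1

Need to visit all 11 open cells exactly once, starting at a3 and ending at c1.
Cell d2 has only two open neighbours (d1 and c2), so the path must pass straight through it: one of those is the cell it's entered from and the other is where it exits.
Route from a3: up 2 to a1, right 1 to b1, down 2 to b3, right 1 to c3, up 1 to c2, right 1 to d2, up 1 to d1, left 1 to c1 — 10 moves in all.
Check: all 11 open cells covered.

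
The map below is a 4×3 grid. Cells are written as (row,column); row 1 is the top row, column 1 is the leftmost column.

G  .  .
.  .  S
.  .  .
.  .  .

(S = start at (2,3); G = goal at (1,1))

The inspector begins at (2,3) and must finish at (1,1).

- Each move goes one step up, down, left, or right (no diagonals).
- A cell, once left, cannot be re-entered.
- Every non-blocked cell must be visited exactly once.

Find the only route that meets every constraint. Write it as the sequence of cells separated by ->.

(2,3) -> (1,3) -> (1,2) -> (2,2) -> (3,2) -> (3,3) -> (4,3) -> (4,2) -> (4,1) -> (3,1) -> (2,1) -> (1,1)

Need to visit all 12 open cells exactly once, starting at (2,3) and ending at (1,1).
Cell (4,1) has only two open neighbours ((3,1) and (4,2)), so the path must pass straight through it: one of those is the cell it's entered from and the other is where it exits.
Route from (2,3): up 1 to (1,3), left 1 to (1,2), down 2 to (3,2), right 1 to (3,3), down 1 to (4,3), left 2 to (4,1), up 3 to (1,1) — 11 moves in all.
Check: all 12 open cells covered.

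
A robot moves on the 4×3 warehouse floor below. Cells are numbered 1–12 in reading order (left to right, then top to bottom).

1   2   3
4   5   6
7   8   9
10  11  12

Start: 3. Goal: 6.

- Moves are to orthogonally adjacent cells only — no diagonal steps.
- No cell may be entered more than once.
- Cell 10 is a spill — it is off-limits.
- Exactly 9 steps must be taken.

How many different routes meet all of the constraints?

3

Need simple routes of exactly 9 moves from 3 to 6 (Manhattan distance 1, so 4 moves are spent on a detour and 4 undoing it).
Enumerating: 3 2 5 4 7 8 11 12 9 6 | 3 2 1 4 7 8 11 12 9 6 | 3 2 1 4 5 8 11 12 9 6.
That gives 3 routes.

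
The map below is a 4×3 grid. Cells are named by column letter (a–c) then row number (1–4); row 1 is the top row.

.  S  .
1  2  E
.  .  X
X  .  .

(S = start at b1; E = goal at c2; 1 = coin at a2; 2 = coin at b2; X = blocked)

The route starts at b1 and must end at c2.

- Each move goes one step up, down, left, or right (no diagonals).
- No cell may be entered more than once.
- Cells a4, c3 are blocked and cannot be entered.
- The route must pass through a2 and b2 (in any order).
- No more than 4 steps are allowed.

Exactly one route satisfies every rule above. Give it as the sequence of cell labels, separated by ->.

The 4-move cap with required stops at a2, b2 leaves no slack for detours.
Route from b1: left 1 to a1, down 1 to a2, right 2 to c2 — 4 moves in all.
Check: all required cells visited; 4 ≤ 4 moves.

b1 -> a1 -> a2 -> b2 -> c2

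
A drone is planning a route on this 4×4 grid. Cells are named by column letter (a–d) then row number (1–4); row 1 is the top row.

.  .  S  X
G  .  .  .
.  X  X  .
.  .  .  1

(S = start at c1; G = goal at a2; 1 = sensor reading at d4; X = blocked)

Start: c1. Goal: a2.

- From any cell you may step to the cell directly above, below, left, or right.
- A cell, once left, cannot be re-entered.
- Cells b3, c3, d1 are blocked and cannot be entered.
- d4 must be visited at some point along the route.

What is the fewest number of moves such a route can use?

9

Any route passes through d4 somewhere between c1 and a2. Summing Manhattan distances along the two legs (c1 → d4 → a2) gives a lower bound of 4 + 5 = 9 moves.
A route of 9 moves achieves this: c1 → c2 → d2 → d3 → d4 → c4 → b4 → a4 → a3 → a2.
Since 9 matches the lower bound, it is optimal.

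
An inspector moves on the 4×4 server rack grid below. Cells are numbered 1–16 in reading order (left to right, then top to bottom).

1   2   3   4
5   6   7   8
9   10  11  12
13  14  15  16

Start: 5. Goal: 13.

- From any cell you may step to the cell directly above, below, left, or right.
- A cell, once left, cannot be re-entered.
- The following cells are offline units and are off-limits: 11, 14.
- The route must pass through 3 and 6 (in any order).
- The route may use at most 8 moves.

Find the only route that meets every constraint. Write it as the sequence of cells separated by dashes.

5 - 1 - 2 - 3 - 7 - 6 - 10 - 9 - 13

Any route must reach 3 and 6 and still end at 13 within 8 moves, so the order of the required stops is forced.
Route from 5: up to 1, 2× right (reaching 3), down to 7, left to 6, down to 10, left to 9, down to 13 — 8 moves in all.
Check: all required cells visited; 8 ≤ 8 moves.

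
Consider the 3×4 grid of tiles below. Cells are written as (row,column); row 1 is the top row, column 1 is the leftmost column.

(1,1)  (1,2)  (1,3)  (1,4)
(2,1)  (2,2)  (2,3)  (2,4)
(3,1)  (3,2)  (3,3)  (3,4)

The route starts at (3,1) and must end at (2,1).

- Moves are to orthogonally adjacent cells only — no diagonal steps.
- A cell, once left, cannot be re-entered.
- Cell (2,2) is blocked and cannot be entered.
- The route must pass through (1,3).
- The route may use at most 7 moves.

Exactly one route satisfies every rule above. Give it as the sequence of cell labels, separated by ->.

The 7-move cap with required stops at (1,3) leaves no slack for detours.
Route from (3,1): right 2 to (3,3), up 2 to (1,3), left 2 to (1,1), down 1 to (2,1) — 7 moves in all.
Check: all required cells visited; 7 ≤ 7 moves.

(3,1) -> (3,2) -> (3,3) -> (2,3) -> (1,3) -> (1,2) -> (1,1) -> (2,1)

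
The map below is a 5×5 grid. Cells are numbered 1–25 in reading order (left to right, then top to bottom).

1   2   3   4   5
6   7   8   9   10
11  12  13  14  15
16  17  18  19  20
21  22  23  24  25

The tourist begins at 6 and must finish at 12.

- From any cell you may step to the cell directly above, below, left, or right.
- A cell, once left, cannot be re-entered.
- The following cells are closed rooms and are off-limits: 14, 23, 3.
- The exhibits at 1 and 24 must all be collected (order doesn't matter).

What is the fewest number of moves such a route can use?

14

Any route passes through 1 and 24 in some order between 6 and 12. Summing Manhattan distances along each leg and taking the cheapest ordering (6 → 1 → 24 → 12) gives a lower bound of 1 + 7 + 4 = 12 moves.
The shortest route satisfying every rule uses 14 moves: 6 → 1 → 2 → 7 → 8 → 9 → 10 → 15 → 20 → 25 → 24 → 19 → 18 → 13 → 12.
The no-revisit rule (legs can't share cells) pushes the minimum above the 12-move bound; an exhaustive check rules out every length from 12 to 13, leaving 14 as the minimum.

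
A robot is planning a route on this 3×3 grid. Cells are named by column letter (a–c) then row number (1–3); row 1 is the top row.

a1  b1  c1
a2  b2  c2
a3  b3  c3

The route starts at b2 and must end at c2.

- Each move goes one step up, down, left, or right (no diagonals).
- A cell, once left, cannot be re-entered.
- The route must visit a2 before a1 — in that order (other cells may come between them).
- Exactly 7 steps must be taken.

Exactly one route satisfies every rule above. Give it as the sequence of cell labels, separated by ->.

The waypoints must appear in the order a2, a1, with no cell reused.
Route from b2: down 1 to b3, left 1 to a3, up 2 to a1, right 2 to c1, down 1 to c2 — 7 moves in all.
Check: order respected (a2 at step 3, a1 at step 4); 7 moves as required.

b2 -> b3 -> a3 -> a2 -> a1 -> b1 -> c1 -> c2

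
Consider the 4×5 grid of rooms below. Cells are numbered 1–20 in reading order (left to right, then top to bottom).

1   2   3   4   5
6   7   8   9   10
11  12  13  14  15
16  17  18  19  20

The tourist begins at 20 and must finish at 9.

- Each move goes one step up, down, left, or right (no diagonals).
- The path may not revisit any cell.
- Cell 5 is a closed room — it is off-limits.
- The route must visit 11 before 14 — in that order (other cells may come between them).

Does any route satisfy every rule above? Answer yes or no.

One route that works: 20 → 19 → 18 → 17 → 16 → 11 → 12 → 13 → 14 → 9.

yes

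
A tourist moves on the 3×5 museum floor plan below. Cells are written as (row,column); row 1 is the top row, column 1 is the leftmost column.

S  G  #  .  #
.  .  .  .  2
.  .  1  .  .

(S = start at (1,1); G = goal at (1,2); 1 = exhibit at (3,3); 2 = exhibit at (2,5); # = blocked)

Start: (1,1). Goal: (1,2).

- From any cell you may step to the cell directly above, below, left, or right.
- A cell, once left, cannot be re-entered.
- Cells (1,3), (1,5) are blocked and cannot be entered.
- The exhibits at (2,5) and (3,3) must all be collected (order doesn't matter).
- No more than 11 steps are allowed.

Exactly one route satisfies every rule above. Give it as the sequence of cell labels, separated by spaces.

Any route must reach (2,5) and (3,3) and still end at (1,2) within 11 moves, so the order of the required stops is forced.
Route from (1,1): down 2 to (3,1), right 4 to (3,5), up 1 to (2,5), left 3 to (2,2), up 1 to (1,2) — 11 moves in all.
Check: all required cells visited; 11 ≤ 11 moves.

(1,1) (2,1) (3,1) (3,2) (3,3) (3,4) (3,5) (2,5) (2,4) (2,3) (2,2) (1,2)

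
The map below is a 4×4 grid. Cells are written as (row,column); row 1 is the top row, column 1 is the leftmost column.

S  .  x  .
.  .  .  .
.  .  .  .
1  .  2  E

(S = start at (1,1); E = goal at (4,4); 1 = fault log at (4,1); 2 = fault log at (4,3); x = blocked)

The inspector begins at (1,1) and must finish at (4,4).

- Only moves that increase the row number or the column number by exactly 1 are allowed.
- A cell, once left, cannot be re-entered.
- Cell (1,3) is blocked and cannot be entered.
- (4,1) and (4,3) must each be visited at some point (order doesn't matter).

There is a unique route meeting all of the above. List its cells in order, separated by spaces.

Moves only go right or down, so the column and row indices never decrease.
Route from (1,1): down 3 to (4,1), right 3 to (4,4) — 6 moves in all.
Check: all required cells visited.

(1,1) (2,1) (3,1) (4,1) (4,2) (4,3) (4,4)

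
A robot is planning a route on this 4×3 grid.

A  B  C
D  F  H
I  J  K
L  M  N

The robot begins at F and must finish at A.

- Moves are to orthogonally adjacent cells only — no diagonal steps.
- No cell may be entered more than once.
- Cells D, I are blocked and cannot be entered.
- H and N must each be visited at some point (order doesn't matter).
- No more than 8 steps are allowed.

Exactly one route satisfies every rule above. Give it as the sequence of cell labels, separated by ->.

F -> J -> M -> N -> K -> H -> C -> B -> A

Any route must reach H and N and still end at A within 8 moves, so the order of the required stops is forced.
Route from F: down 2 to M, right 1 to N, up 3 to C, left 2 to A — 8 moves in all.
Check: all required cells visited; 8 ≤ 8 moves.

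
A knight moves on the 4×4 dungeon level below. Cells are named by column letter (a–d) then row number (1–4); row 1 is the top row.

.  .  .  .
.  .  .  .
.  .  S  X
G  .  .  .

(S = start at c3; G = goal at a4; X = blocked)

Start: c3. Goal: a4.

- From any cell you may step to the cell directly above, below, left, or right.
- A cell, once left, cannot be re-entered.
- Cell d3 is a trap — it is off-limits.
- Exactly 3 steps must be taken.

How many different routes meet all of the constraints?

3

Need simple routes of exactly 3 moves from c3 to a4 (Manhattan distance 3, so 0 moves are spent on a detour and 0 undoing it).
Enumerating: c3 c4 b4 a4 | c3 b3 b4 a4 | c3 b3 a3 a4.
That gives 3 routes.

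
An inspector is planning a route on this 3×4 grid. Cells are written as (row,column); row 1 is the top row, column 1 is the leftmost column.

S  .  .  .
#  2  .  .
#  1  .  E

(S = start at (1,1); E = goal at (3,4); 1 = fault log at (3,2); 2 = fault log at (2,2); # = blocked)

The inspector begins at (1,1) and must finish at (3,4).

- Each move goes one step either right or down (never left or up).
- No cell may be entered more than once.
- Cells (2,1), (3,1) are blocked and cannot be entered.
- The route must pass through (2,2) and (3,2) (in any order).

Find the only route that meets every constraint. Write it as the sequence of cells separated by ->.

(1,1) -> (1,2) -> (2,2) -> (3,2) -> (3,3) -> (3,4)

Moves only go right or down, so the column and row indices never decrease.
Route from (1,1): right 1 to (1,2), down 2 to (3,2), right 2 to (3,4) — 5 moves in all.
Check: all required cells visited.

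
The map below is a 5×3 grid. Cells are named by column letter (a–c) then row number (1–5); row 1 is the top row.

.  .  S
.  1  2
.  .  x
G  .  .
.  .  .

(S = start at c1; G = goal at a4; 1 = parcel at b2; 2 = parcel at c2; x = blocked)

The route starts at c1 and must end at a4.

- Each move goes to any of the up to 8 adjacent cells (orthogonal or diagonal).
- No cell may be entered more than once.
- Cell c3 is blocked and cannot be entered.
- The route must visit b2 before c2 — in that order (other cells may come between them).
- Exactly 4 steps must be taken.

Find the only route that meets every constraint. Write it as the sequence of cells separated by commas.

The waypoints must appear in the order b2, c2, with no cell reused.
Route from c1: down-left 1 to b2, right 1 to c2, down-left 2 to a4 — 4 moves in all.
Check: order respected (1 at step 1, 2 at step 2); 4 moves as required.

c1, b2, c2, b3, a4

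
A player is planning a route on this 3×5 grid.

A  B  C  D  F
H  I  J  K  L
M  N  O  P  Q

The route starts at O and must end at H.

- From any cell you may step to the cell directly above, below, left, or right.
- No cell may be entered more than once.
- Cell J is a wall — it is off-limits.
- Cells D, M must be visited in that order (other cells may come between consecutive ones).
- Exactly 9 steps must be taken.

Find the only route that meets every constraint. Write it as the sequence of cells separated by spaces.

O P K D C B I N M H

The waypoints must appear in the order D, M, with no cell reused.
Route from O: right to P, 2× up (reaching D), 2× left (reaching B), 2× down (reaching N), left to M, up to H — 9 moves in all.
Check: order respected (D at step 3, M at step 8); 9 moves as required.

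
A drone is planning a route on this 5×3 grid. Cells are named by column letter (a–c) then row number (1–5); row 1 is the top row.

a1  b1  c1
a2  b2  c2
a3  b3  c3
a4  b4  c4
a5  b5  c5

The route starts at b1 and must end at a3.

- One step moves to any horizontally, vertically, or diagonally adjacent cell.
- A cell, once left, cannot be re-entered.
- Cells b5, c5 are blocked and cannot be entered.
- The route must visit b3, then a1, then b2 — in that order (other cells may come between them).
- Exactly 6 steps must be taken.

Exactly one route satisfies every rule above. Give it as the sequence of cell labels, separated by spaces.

b1 c2 b3 a2 a1 b2 a3

The waypoints must appear in the order b3, a1, b2, with no cell reused.
Route from b1: down-right 1 to c2, down-left 1 to b3, up-left 1 to a2, up 1 to a1, down-right 1 to b2, down-left 1 to a3 — 6 moves in all.
Check: order respected (b3 at step 2, a1 at step 4, b2 at step 5); 6 moves as required.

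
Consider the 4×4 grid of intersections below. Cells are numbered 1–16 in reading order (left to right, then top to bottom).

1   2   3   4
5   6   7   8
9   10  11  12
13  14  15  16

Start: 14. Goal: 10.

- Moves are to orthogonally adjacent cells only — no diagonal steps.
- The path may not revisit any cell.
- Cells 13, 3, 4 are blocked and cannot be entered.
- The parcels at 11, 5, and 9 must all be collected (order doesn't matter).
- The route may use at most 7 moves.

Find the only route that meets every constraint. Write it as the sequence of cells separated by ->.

14 -> 15 -> 11 -> 7 -> 6 -> 5 -> 9 -> 10

The 7-move cap with required stops at 11, 5, 9 leaves no slack for detours.
Route from 14: right to 15, 2× up (reaching 7), 2× left (reaching 5), down to 9, right to 10 — 7 moves in all.
Check: all required cells visited; 7 ≤ 7 moves.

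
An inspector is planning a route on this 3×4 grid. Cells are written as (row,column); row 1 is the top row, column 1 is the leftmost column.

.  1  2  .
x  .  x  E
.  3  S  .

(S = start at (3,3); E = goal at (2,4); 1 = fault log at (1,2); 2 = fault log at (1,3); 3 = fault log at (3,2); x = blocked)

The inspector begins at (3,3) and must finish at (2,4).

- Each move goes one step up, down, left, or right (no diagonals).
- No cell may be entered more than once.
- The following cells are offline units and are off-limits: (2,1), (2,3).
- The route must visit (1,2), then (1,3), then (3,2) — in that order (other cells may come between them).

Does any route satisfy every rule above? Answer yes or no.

no

Ignoring the required order, 1 revisit-free route from (3,3) to (2,4) passes through all of (1,2), (1,3), and (3,2); the waypoint orders that occur are (3,2) → (1,2) → (1,3) (1) — never (1,2) → (1,3) → (3,2).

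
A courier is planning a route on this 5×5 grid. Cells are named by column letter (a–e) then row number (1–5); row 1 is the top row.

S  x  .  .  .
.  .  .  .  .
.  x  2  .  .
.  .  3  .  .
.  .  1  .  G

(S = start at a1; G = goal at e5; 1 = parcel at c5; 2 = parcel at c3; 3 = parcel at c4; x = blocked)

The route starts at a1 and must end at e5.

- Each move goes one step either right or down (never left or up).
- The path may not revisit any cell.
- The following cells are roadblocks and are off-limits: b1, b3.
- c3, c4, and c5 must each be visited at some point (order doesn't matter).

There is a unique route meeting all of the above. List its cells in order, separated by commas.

Moves only go right or down, so the column and row indices never decrease.
Route from a1: down 1 to a2, right 2 to c2, down 3 to c5, right 2 to e5 — 8 moves in all.
Check: all required cells visited.

a1, a2, b2, c2, c3, c4, c5, d5, e5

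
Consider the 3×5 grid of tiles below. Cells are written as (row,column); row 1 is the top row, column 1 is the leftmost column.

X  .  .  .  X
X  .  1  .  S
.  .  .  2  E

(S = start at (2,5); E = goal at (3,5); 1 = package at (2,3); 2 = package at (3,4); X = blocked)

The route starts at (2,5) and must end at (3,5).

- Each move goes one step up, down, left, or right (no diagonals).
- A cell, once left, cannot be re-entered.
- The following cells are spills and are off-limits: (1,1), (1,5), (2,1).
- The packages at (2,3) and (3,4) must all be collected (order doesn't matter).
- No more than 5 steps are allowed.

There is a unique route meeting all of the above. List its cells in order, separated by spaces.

The 5-move cap with required stops at (2,3), (3,4) leaves no slack for detours.
Route from (2,5): 2× left (reaching (2,3)), down to (3,3), 2× right (reaching (3,5)) — 5 moves in all.
Check: all required cells visited; 5 ≤ 5 moves.

(2,5) (2,4) (2,3) (3,3) (3,4) (3,5)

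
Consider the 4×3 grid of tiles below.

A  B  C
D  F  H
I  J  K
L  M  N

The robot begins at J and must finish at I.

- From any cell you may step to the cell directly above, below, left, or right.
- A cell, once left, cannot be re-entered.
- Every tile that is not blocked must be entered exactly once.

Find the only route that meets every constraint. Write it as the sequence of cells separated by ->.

J -> F -> D -> A -> B -> C -> H -> K -> N -> M -> L -> I

Need to visit all 12 open cells exactly once, starting at J and ending at I.
Route from J: up 1 to F, left 1 to D, up 1 to A, right 2 to C, down 3 to N, left 2 to L, up 1 to I — 11 moves in all.
Check: all 12 open cells covered.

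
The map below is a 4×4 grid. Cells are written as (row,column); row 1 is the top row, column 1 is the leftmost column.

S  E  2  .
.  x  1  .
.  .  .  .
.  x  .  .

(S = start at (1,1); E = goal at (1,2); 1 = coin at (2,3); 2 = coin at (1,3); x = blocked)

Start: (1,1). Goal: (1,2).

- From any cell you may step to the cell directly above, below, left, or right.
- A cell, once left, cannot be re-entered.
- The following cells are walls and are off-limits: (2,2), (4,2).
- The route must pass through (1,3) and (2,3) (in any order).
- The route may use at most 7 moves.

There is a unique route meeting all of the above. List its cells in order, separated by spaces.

(1,1) (2,1) (3,1) (3,2) (3,3) (2,3) (1,3) (1,2)

The 7-move cap with required stops at (1,3), (2,3) leaves no slack for detours.
Route from (1,1): down 2 to (3,1), right 2 to (3,3), up 2 to (1,3), left 1 to (1,2) — 7 moves in all.
Check: all required cells visited; 7 ≤ 7 moves.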